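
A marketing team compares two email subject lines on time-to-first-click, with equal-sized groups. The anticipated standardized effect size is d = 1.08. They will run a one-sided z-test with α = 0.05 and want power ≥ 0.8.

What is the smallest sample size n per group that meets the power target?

Set Φ(δ − 1.645) = 0.8; then δ − 1.645 = Φ⁻¹(0.8) = 0.842, giving δ = 2.486.
δ = d·√(n/2) ⇒ n = 2(δ/d)² = 2 × (2.486 / 1.08)² = 10.60.
Rounding up, n = 11 per group.

n = 11 per group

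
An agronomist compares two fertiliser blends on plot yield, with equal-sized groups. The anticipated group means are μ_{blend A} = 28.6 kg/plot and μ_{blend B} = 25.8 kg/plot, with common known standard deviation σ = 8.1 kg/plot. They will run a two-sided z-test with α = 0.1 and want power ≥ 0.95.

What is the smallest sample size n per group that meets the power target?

Standardized effect: d = |μ_{blend A} − μ_{blend B}| / σ = |28.6 − 25.8| / 8.1 = 0.3457
For power 0.95 need Φ(δ − z_{0.05}) = 0.95, so δ = z_{0.05} + z_{0.05} = 1.645 + 1.645 = 3.290.
(For δ > 0 the lower-tail rejection region contributes negligibly to power, so the one-term inversion is standard.)
δ = d·√(n/2) ⇒ n = 2(δ/d)² = 2 × (3.290 / 0.3457)² = 181.13.
Rounding up, n = 182 per group.

n = 182 per group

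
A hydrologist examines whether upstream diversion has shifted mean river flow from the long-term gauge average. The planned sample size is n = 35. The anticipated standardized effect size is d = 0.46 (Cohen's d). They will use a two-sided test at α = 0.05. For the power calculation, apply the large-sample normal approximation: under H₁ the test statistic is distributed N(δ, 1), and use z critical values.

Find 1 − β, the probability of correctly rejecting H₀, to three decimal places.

Power ≈ 0.777

Noncentrality parameter: δ = d·√n = 0.46 × √35 = 2.7214
Critical value for a two-sided test at α = 0.05: z_{α/2} = 1.960.
Power = Φ(δ − 1.960) + Φ(−δ − 1.960) = Φ(0.761) + Φ(-4.681) = 0.7768 + 0.0000 = 0.7768.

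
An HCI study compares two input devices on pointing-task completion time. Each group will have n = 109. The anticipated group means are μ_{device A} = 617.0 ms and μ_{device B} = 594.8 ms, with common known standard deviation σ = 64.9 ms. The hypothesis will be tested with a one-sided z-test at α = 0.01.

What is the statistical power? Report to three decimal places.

Power ≈ 0.579

Standardized effect: d = |μ_{device A} − μ_{device B}| / σ = |617.0 − 594.8| / 64.9 = 0.3421
Noncentrality parameter: δ = d·√(n/2) = 0.3421 × √(109/2) = 2.5253
Critical value for a one-sided test at α = 0.01: z_α = 2.326.
Power = Φ(δ − 2.326) = Φ(0.199) = 0.5788.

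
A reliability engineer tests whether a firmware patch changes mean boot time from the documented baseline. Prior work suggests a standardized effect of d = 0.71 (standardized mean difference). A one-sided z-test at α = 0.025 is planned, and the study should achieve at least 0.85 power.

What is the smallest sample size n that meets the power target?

Set Φ(δ − 1.960) = 0.85; then δ − 1.960 = Φ⁻¹(0.85) = 1.036, giving δ = 2.996.
δ = d·√n ⇒ n = (δ/d)² = (2.996 / 0.71)² = 17.81.
Rounding up, n = 18.

n = 18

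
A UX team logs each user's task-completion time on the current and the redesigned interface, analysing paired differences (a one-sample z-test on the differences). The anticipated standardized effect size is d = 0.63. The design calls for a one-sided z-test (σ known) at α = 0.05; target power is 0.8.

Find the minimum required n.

n = 16

Set Φ(δ − 1.645) = 0.8; then δ − 1.645 = Φ⁻¹(0.8) = 0.842, giving δ = 2.486.
δ = d·√n ⇒ n = (δ/d)² = (2.486 / 0.63)² = 15.58.
Rounding up, n = 16.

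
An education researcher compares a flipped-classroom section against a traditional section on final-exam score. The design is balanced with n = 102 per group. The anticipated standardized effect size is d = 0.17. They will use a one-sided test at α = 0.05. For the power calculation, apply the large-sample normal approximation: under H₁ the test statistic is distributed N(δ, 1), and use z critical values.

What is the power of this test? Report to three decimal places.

Power ≈ 0.333

Noncentrality parameter: δ = d·√(n/2) = 0.17 × √(102/2) = 1.2140
One-sided α = 0.05 → critical value z_{0.05} = 1.645.
Power = Φ(δ − 1.645) = Φ(-0.431) = 0.3333.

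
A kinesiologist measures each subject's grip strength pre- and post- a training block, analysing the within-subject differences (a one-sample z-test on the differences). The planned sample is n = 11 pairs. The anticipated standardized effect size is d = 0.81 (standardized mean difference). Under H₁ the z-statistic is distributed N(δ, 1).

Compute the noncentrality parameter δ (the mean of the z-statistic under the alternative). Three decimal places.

δ = d·√n = 0.81 × √11 = 2.6865

δ ≈ 2.686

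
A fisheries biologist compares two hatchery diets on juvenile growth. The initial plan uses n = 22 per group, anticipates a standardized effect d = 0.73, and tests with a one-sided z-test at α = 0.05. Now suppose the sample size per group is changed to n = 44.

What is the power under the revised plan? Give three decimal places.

With n = 44 per group: δ = d·√(n/2) = 0.73 × √(44/2) = 3.4240. Critical value z_{0.05} = 1.645.
Revised power = Φ(δ − 1.645) = Φ(1.779) = 0.9624.

Power ≈ 0.962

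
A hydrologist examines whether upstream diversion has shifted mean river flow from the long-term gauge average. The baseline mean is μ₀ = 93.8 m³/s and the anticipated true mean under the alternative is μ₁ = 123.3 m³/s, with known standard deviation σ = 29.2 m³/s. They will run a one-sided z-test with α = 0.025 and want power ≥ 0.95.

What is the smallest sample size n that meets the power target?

Standardized effect: d = |μ₁ − μ₀| / σ = |123.3 − 93.8| / 29.2 = 1.0103
Set Φ(δ − 1.960) = 0.95; then δ − 1.960 = Φ⁻¹(0.95) = 1.645, giving δ = 3.605.
δ = d·√n ⇒ n = (δ/d)² = (3.605 / 1.0103)² = 12.73.
Round up to the next whole unit.

n = 13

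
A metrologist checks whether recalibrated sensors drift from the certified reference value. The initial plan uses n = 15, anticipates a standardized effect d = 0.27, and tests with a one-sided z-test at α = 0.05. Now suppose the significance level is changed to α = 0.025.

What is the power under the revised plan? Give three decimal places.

δ = d·√n = 0.27 × √15 = 1.0457 (unchanged). New critical value: z_{0.025} = 1.960.
Revised power = P(Z > 1.960 − δ) = Φ(-0.914) = 0.1803.

Power ≈ 0.180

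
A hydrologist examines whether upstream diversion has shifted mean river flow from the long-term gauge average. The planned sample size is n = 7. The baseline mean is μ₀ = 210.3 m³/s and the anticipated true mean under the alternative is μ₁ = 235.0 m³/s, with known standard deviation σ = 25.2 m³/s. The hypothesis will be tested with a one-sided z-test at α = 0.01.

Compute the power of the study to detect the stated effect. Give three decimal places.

Power ≈ 0.605

Standardized effect: d = |μ₁ − μ₀| / σ = |235.0 − 210.3| / 25.2 = 0.9802
Noncentrality parameter: δ = d·√n = 0.9802 × √7 = 2.5933
One-sided α = 0.01 → critical value z_{0.01} = 2.326.
Power = Φ(δ − 2.326) = Φ(0.267) = 0.6052.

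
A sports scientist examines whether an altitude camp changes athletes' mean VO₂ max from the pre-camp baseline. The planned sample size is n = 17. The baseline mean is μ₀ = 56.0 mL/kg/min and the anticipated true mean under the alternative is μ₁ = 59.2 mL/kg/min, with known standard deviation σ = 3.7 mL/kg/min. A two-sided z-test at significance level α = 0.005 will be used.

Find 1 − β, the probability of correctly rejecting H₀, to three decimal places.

Standardized effect: d = |μ₁ − μ₀| / σ = |59.2 − 56.0| / 3.7 = 0.8649
Noncentrality parameter: δ = d·√n = 0.8649 × √17 = 3.5659
Two-sided α = 0.005 → critical value z_{0.0025} = 2.807.
Power = Φ(δ − 2.807) + Φ(−δ − 2.807) = Φ(0.759) + Φ(-6.373) = 0.7760 + 0.0000 = 0.7760.

Power ≈ 0.776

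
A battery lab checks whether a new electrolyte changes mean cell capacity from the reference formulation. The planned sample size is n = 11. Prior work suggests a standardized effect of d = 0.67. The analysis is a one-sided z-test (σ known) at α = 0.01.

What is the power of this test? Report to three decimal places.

Noncentrality parameter: δ = d·√n = 0.67 × √11 = 2.2221
Critical value for a one-sided test at α = 0.01: z_α = 2.326.
Power = P(Z > 2.326 − δ) = Φ(-0.104) = 0.4585.

Power ≈ 0.459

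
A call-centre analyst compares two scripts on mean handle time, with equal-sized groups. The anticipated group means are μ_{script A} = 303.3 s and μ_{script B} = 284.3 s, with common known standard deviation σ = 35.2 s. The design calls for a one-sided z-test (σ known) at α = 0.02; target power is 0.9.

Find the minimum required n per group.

Standardized effect: d = |μ_{script A} − μ_{script B}| / σ = |303.3 − 284.3| / 35.2 = 0.5398
Set Φ(δ − 2.054) = 0.9; then δ − 2.054 = Φ⁻¹(0.9) = 1.282, giving δ = 3.335.
δ = d·√(n/2) ⇒ n = 2(δ/d)² = 2 × (3.335 / 0.5398)² = 76.36.
Round up to the next whole unit.

n = 77 per group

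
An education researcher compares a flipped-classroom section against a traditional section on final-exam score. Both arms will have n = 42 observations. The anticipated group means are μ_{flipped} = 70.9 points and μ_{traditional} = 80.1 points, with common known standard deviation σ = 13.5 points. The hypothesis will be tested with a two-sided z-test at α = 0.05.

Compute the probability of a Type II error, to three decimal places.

Standardized effect: d = |μ_{flipped} − μ_{traditional}| / σ = |70.9 − 80.1| / 13.5 = 0.6815
Noncentrality parameter: δ = d·√(n/2) = 0.6815 × √(42/2) = 3.1229
Two-sided α = 0.05 → critical value z_{0.025} = 1.960.
Power = Φ(δ − 1.960) + Φ(−δ − 1.960) = Φ(1.163) + Φ(-5.083) = 0.8776 + 0.0000 = 0.8776.
Type II error: β = 1 − power = 1 − 0.8776 = 0.1224.

β ≈ 0.122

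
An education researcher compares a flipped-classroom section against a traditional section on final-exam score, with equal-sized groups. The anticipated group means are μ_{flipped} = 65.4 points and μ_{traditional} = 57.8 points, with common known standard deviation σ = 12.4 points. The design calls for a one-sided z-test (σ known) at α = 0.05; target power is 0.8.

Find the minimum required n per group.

Standardized effect: d = |μ_{flipped} − μ_{traditional}| / σ = |65.4 − 57.8| / 12.4 = 0.6129
For power 0.8 need Φ(δ − z_{0.05}) = 0.8, so δ = z_{0.05} + z_{0.20} = 1.645 + 0.842 = 2.486.
δ = d·√(n/2) ⇒ n = 2(δ/d)² = 2 × (2.486 / 0.6129)² = 32.92.
Round up to the next whole unit.

n = 33 per group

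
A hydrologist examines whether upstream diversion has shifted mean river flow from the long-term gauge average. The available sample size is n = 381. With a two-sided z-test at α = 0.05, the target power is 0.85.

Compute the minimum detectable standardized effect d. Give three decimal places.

Required noncentrality: δ = z_{0.025} + z_{0.15} = 1.960 + 1.036 = 2.996.
(Lower-tail contribution to power is negligible for δ > 0.)
δ = d·√n ⇒ d = δ/√n = 2.996/√381 = 0.1535.

d ≈ 0.154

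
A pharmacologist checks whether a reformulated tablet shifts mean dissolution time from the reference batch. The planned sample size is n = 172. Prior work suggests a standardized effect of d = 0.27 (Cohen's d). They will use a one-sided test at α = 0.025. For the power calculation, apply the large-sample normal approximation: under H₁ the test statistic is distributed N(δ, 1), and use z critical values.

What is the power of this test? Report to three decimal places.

Power ≈ 0.943

Noncentrality parameter: δ = d·√n = 0.27 × √172 = 3.5410
Critical value for a one-sided test at α = 0.025: z_α = 1.960.
Power = P(Z > 1.960 − δ) = Φ(1.581) = 0.9431.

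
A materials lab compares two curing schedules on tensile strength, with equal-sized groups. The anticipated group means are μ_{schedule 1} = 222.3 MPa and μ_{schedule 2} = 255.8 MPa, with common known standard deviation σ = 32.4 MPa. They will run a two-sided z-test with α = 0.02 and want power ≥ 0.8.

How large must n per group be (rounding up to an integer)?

Standardized effect: d = |μ_{schedule 1} − μ_{schedule 2}| / σ = |222.3 − 255.8| / 32.4 = 1.0340
For power 0.8 need Φ(δ − z_{0.01}) = 0.8, so δ = z_{0.01} + z_{0.20} = 2.326 + 0.842 = 3.168.
(The Φ(−δ − z_{α/2}) term is vanishingly small for δ > 0 and is dropped in the standard sample-size formula.)
δ = d·√(n/2) ⇒ n = 2(δ/d)² = 2 × (3.168 / 1.0340)² = 18.78.
Rounding up, n = 19 per group.

n = 19 per group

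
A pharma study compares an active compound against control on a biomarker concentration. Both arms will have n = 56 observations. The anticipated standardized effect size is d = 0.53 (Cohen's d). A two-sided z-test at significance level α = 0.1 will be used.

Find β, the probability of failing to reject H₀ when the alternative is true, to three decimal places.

Noncentrality parameter: δ = d·√(n/2) = 0.53 × √(56/2) = 2.8045
Critical value for a two-sided test at α = 0.1: z_{α/2} = 1.645.
Power = Φ(δ − 1.645) + Φ(−δ − 1.645) = Φ(1.160) + Φ(-4.449) = 0.8769 + 0.0000 = 0.8769.
Type II error: β = 1 − power = 1 − 0.8769 = 0.1231.

β ≈ 0.123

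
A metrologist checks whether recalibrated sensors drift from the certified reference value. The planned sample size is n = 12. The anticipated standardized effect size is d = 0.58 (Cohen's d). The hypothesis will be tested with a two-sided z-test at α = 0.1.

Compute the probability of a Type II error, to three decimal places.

Noncentrality parameter: λ = d·√n = 0.58 × √12 = 2.0092
Two-sided α = 0.1 → critical value z_{0.05} = 1.645.
Power = Φ(λ − 1.645) + Φ(−λ − 1.645) = Φ(0.364) + Φ(-3.654) = 0.6422 + 0.0001 = 0.6423.
Type II error: β = 1 − power = 1 − 0.6423 = 0.3577.

β ≈ 0.358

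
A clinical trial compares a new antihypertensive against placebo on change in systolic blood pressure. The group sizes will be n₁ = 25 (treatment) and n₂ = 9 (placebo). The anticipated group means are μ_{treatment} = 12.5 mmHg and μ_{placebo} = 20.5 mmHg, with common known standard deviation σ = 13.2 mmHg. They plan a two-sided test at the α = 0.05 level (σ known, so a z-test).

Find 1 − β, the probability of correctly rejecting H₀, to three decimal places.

Power ≈ 0.344

Standardized effect: d = |μ_{treatment} − μ_{placebo}| / σ = |12.5 − 20.5| / 13.2 = 0.6061
Noncentrality parameter: δ = d / √(1/n₁ + 1/n₂) = 0.6061 / √(1/25 + 1/9) = 1.5591
Critical value for a two-sided test at α = 0.05: z_{α/2} = 1.960.
Power = Φ(δ − 1.960) + Φ(−δ − 1.960) = Φ(-0.401) + Φ(-3.519) = 0.3443 + 0.0002 = 0.3445.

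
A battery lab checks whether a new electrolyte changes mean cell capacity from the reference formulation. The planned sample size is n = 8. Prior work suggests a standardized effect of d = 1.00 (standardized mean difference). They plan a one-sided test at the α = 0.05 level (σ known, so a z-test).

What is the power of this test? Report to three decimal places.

Power ≈ 0.882

Noncentrality parameter: δ = d·√n = 1.00 × √8 = 2.8284
Critical value for a one-sided test at α = 0.05: z_α = 1.645.
Power = P(Z > 1.645 − δ) = Φ(1.184) = 0.8817.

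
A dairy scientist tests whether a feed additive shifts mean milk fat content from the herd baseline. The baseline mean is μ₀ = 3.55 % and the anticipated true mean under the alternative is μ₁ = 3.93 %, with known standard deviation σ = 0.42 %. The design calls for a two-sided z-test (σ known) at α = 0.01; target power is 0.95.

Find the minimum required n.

n = 22

Standardized effect: d = |μ₁ − μ₀| / σ = |3.93 − 3.55| / 0.42 = 0.9048
Set Φ(δ − 2.576) = 0.95; then δ − 2.576 = Φ⁻¹(0.95) = 1.645, giving δ = 4.221.
(Ignoring the negligible lower-tail rejection probability gives the usual closed-form inversion.)
δ = d·√n ⇒ n = (δ/d)² = (4.221 / 0.9048)² = 21.76.
Round up to the next whole unit.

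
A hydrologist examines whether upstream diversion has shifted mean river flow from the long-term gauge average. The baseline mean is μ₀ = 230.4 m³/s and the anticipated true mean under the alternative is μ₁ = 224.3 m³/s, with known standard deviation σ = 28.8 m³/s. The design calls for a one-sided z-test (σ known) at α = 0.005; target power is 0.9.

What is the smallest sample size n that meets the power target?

Standardized effect: d = |μ₁ − μ₀| / σ = |224.3 − 230.4| / 28.8 = 0.2118
Set Φ(δ − 2.576) = 0.9; then δ − 2.576 = Φ⁻¹(0.9) = 1.282, giving δ = 3.857.
δ = d·√n ⇒ n = (δ/d)² = (3.857 / 0.2118)² = 331.67.
Round up to the next whole unit.

n = 332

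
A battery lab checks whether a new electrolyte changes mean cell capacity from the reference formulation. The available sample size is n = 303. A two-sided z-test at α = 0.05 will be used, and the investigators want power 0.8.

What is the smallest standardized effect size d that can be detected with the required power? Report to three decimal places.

d ≈ 0.161

Need Φ(δ − 1.960) = 0.8, so δ = 1.960 + 0.842 = 2.802.
(The second rejection-region term Φ(−δ − z_{α/2}) is negligible and dropped.)
δ = d·√n ⇒ d = δ/√n = 2.802/√303 = 0.1609.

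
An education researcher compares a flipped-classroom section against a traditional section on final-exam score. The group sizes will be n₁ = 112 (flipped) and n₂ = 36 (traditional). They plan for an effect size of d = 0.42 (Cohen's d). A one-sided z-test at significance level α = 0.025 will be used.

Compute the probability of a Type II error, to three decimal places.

Noncentrality parameter: δ = d / √(1/n₁ + 1/n₂) = 0.42 / √(1/112 + 1/36) = 2.1922
One-sided α = 0.025 → critical value z_{0.025} = 1.960.
Power = Φ(δ − 1.960) = Φ(0.232) = 0.5918.
Type II error: β = 1 − power = 1 − 0.5918 = 0.4082.

β ≈ 0.408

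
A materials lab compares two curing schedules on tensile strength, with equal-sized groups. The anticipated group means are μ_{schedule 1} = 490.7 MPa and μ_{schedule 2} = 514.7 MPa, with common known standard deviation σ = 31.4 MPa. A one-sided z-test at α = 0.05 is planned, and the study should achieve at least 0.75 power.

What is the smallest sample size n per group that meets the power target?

Standardized effect: d = |μ_{schedule 1} − μ_{schedule 2}| / σ = |490.7 − 514.7| / 31.4 = 0.7643
Set Φ(δ − 1.645) = 0.75; then δ − 1.645 = Φ⁻¹(0.75) = 0.674, giving δ = 2.319.
δ = d·√(n/2) ⇒ n = 2(δ/d)² = 2 × (2.319 / 0.7643)² = 18.42.
Round up to the next whole unit.

n = 19 per group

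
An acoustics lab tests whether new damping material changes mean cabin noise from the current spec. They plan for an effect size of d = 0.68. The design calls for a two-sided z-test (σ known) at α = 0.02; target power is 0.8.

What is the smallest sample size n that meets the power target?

For power 0.8 need Φ(δ − z_{0.01}) = 0.8, so δ = z_{0.01} + z_{0.20} = 2.326 + 0.842 = 3.168.
(Ignoring the negligible lower-tail rejection probability gives the usual closed-form inversion.)
δ = d·√n ⇒ n = (δ/d)² = (3.168 / 0.68)² = 21.70.
Rounding up, n = 22.

n = 22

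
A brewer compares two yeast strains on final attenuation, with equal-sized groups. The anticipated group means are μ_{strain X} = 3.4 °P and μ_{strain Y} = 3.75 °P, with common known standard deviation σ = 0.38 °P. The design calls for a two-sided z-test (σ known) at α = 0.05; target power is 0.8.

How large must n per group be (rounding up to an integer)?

Standardized effect: d = |μ_{strain X} − μ_{strain Y}| / σ = |3.4 − 3.75| / 0.38 = 0.9211
For power 0.8 need Φ(δ − z_{0.025}) = 0.8, so δ = z_{0.025} + z_{0.20} = 1.960 + 0.842 = 2.802.
(For δ > 0 the lower-tail rejection region contributes negligibly to power, so the one-term inversion is standard.)
δ = d·√(n/2) ⇒ n = 2(δ/d)² = 2 × (2.802 / 0.9211)² = 18.50.
Rounding up, n = 19 per group.

n = 19 per group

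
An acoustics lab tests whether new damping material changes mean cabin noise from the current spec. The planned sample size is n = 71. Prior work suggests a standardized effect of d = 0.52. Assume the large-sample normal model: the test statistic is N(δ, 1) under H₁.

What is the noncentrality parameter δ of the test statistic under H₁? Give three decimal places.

δ ≈ 4.382

δ = d·√n = 0.52 × √71 = 4.3816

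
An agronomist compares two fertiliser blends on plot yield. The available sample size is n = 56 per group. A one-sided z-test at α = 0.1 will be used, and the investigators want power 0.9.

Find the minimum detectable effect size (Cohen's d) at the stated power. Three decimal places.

Required noncentrality: δ = z_{0.1} + z_{0.10} = 1.282 + 1.282 = 2.563.
δ = d·√(n/2) ⇒ d = δ/√(n/2) = 2.563/√(56/2) = 0.4844.

d ≈ 0.484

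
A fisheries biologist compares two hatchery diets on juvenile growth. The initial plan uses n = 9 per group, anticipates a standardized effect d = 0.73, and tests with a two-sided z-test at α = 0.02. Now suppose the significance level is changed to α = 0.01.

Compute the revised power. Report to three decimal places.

δ = d·√(n/2) = 0.73 × √(9/2) = 1.5486 (unchanged). New critical value: z_{0.005} = 2.576.
Revised power = Φ(δ − 2.576) + Φ(−δ − 2.576) = Φ(-1.027) + Φ(-4.124) = 0.1521 + 0.0000 = 0.1522.

Power ≈ 0.152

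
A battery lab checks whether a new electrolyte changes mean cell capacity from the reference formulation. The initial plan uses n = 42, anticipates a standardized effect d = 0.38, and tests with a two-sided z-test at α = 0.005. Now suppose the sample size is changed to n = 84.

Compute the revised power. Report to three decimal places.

Power ≈ 0.750

With n = 84: δ = d·√n = 0.38 × √84 = 3.4828. Critical value z_{0.0025} = 2.807.
Revised power = Φ(δ − 2.807) + Φ(−δ − 2.807) = Φ(0.676) + Φ(-6.290) = 0.7504 + 0.0000 = 0.7504.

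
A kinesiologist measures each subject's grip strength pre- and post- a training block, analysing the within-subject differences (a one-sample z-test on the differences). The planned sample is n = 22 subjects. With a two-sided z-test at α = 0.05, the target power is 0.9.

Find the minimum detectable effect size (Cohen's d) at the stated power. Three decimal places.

d ≈ 0.691

Required noncentrality: δ = z_{0.025} + z_{0.10} = 1.960 + 1.282 = 3.242.
(The second rejection-region term Φ(−δ − z_{α/2}) is negligible and dropped.)
δ = d·√n ⇒ d = δ/√n = 3.242/√22 = 0.6911.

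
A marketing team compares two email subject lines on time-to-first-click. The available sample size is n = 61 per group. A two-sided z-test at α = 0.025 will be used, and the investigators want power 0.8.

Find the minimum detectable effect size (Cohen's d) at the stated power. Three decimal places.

Required noncentrality: δ = z_{0.0125} + z_{0.20} = 2.241 + 0.842 = 3.083.
(The second rejection-region term Φ(−δ − z_{α/2}) is negligible and dropped.)
δ = d·√(n/2) ⇒ d = δ/√(n/2) = 3.083/√(61/2) = 0.5582.

d ≈ 0.558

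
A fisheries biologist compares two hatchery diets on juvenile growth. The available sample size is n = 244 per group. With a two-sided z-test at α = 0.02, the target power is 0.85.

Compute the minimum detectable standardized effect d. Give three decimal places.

Required noncentrality: δ = z_{0.01} + z_{0.15} = 2.326 + 1.036 = 3.363.
(The second rejection-region term Φ(−δ − z_{α/2}) is negligible and dropped.)
δ = d·√(n/2) ⇒ d = δ/√(n/2) = 3.363/√(244/2) = 0.3045.

d ≈ 0.304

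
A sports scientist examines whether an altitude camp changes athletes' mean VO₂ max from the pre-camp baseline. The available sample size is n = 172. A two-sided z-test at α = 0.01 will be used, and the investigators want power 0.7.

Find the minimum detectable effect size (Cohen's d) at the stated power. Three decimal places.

d ≈ 0.236

Required noncentrality: δ = z_{0.005} + z_{0.30} = 2.576 + 0.524 = 3.100.
(The second rejection-region term Φ(−δ − z_{α/2}) is negligible and dropped.)
δ = d·√n ⇒ d = δ/√n = 3.100/√172 = 0.2364.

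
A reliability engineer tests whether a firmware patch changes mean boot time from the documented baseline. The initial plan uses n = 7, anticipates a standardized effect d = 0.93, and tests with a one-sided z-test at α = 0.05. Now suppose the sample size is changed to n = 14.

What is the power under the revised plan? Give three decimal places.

With n = 14: δ = d·√n = 0.93 × √14 = 3.4797. Critical value z_{0.05} = 1.645.
Revised power = Φ(δ − 1.645) = Φ(1.835) = 0.9667.

Power ≈ 0.967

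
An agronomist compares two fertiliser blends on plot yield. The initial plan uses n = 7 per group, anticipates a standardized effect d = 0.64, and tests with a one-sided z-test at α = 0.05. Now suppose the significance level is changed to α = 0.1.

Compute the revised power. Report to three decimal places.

δ = d·√(n/2) = 0.64 × √(7/2) = 1.1973 (unchanged). New critical value: z_{0.1} = 1.282.
Revised power = Φ(δ − 1.282) = Φ(-0.084) = 0.4664.

Power ≈ 0.466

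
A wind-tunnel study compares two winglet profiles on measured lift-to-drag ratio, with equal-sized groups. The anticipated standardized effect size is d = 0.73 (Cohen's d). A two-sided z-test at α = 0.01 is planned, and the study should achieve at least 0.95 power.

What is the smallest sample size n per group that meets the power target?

n = 67 per group

Set Φ(δ − 2.576) = 0.95; then δ − 2.576 = Φ⁻¹(0.95) = 1.645, giving δ = 4.221.
(For δ > 0 the lower-tail rejection region contributes negligibly to power, so the one-term inversion is standard.)
δ = d·√(n/2) ⇒ n = 2(δ/d)² = 2 × (4.221 / 0.73)² = 66.86.
Rounding up, n = 67 per group.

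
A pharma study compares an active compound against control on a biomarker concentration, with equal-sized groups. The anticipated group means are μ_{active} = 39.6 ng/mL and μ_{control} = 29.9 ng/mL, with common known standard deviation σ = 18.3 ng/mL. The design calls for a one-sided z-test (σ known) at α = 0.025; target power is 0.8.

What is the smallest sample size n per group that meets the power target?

Standardized effect: d = |μ_{active} − μ_{control}| / σ = |39.6 − 29.9| / 18.3 = 0.5301
Set Φ(δ − 1.960) = 0.8; then δ − 1.960 = Φ⁻¹(0.8) = 0.842, giving δ = 2.802.
δ = d·√(n/2) ⇒ n = 2(δ/d)² = 2 × (2.802 / 0.5301)² = 55.87.
Rounding up, n = 56 per group.

n = 56 per group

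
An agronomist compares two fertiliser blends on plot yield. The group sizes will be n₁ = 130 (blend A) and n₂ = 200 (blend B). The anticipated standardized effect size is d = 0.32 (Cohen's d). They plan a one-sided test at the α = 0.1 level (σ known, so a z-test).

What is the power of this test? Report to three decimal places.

Noncentrality parameter: δ = d / √(1/n₁ + 1/n₂) = 0.32 / √(1/130 + 1/200) = 2.8404
One-sided α = 0.1 → critical value z_{0.1} = 1.282.
Power = Φ(δ − 1.282) = Φ(1.559) = 0.9405.

Power ≈ 0.940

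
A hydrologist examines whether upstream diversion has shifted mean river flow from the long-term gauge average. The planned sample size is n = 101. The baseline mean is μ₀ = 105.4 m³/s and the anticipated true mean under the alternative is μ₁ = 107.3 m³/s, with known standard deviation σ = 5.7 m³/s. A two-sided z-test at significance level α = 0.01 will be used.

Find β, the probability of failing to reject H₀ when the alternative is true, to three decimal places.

Standardized effect: d = |μ₁ − μ₀| / σ = |107.3 − 105.4| / 5.7 = 0.3333
Noncentrality parameter: δ = d·√n = 0.3333 × √101 = 3.3500
Two-sided α = 0.01 → critical value z_{0.005} = 2.576.
Power = Φ(δ − 2.576) + Φ(−δ − 2.576) = Φ(0.774) + Φ(-5.926) = 0.7806 + 0.0000 = 0.7806.
Type II error: β = 1 − power = 1 − 0.7806 = 0.2194.

β ≈ 0.219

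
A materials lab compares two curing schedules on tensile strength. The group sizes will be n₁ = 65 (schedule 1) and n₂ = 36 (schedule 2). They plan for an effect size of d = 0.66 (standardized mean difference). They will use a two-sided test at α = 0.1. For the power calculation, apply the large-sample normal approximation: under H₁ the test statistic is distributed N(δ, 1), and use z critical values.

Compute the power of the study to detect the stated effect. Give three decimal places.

Noncentrality parameter: δ = d / √(1/n₁ + 1/n₂) = 0.66 / √(1/65 + 1/36) = 3.1768
Critical value for a two-sided test at α = 0.1: z_{α/2} = 1.645.
Power = Φ(δ − 1.645) + Φ(−δ − 1.645) = Φ(1.532) + Φ(-4.822) = 0.9372 + 0.0000 = 0.9372.

Power ≈ 0.937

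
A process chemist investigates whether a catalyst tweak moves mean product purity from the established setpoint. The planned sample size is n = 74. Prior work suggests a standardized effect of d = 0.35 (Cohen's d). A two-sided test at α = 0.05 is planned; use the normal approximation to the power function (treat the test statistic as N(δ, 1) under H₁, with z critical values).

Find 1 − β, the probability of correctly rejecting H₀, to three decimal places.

Noncentrality parameter: λ = d·√n = 0.35 × √74 = 3.0108
Two-sided α = 0.05 → critical value z_{0.025} = 1.960.
Power = Φ(λ − 1.960) + Φ(−λ − 1.960) = Φ(1.051) + Φ(-4.971) = 0.8533 + 0.0000 = 0.8533.

Power ≈ 0.853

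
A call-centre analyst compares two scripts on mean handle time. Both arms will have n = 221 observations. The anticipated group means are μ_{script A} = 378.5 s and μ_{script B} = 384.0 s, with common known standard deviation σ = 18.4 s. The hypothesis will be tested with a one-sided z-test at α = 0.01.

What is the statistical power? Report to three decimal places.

Standardized effect: d = |μ_{script A} − μ_{script B}| / σ = |378.5 − 384.0| / 18.4 = 0.2989
Noncentrality parameter: λ = d·√(n/2) = 0.2989 × √(221/2) = 3.1421
Critical value for a one-sided test at α = 0.01: z_α = 2.326.
Power = Φ(λ − 2.326) = Φ(0.816) = 0.7927.

Power ≈ 0.793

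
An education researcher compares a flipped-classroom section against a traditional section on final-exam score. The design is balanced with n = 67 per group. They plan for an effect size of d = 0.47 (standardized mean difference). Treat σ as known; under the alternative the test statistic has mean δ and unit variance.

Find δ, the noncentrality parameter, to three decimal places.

δ ≈ 2.720

The noncentrality parameter scales effect size by the design's sample-size factor: δ = d·√(n/2) = 0.47 × √(67/2) = 2.7203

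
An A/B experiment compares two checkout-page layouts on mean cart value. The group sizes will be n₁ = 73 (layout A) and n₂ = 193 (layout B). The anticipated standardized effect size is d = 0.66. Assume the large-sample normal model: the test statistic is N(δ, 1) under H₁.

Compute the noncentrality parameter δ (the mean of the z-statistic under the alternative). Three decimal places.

δ ≈ 4.803

δ = d / √(1/n₁ + 1/n₂) = 0.66 / √(1/73 + 1/193) = 4.8033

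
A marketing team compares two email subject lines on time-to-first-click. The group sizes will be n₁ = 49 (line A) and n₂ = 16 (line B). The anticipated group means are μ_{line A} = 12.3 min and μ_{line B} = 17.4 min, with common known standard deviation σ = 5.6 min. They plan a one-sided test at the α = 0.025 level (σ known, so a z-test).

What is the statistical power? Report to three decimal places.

Standardized effect: d = |μ_{line A} − μ_{line B}| / σ = |12.3 − 17.4| / 5.6 = 0.9107
Noncentrality parameter: δ = d / √(1/n₁ + 1/n₂) = 0.9107 / √(1/49 + 1/16) = 3.1629
One-sided α = 0.025 → critical value z_{0.025} = 1.960.
Power = Φ(δ − 1.960) = Φ(1.203) = 0.8855.

Power ≈ 0.885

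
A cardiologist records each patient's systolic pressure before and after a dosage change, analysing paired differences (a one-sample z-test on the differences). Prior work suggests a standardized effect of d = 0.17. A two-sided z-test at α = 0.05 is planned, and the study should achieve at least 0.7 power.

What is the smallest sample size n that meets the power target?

n = 214

For power 0.7 need Φ(δ − z_{0.025}) = 0.7, so δ = z_{0.025} + z_{0.30} = 1.960 + 0.524 = 2.484.
(The Φ(−δ − z_{α/2}) term is vanishingly small for δ > 0 and is dropped in the standard sample-size formula.)
δ = d·√n ⇒ n = (δ/d)² = (2.484 / 0.17)² = 213.57.
Rounding up, n = 214.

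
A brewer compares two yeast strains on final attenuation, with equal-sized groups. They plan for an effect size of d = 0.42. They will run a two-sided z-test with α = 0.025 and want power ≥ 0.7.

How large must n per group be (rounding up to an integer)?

n = 87 per group

For power 0.7 need Φ(δ − z_{0.0125}) = 0.7, so δ = z_{0.0125} + z_{0.30} = 2.241 + 0.524 = 2.766.
(The Φ(−δ − z_{α/2}) term is vanishingly small for δ > 0 and is dropped in the standard sample-size formula.)
δ = d·√(n/2) ⇒ n = 2(δ/d)² = 2 × (2.766 / 0.42)² = 86.73.
Round up to the next whole unit.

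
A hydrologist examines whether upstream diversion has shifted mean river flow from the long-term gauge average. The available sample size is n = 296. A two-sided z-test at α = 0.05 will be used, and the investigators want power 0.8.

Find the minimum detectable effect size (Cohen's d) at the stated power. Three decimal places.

d ≈ 0.163

Required noncentrality: δ = z_{0.025} + z_{0.20} = 1.960 + 0.842 = 2.802.
(Lower-tail contribution to power is negligible for δ > 0.)
δ = d·√n ⇒ d = δ/√n = 2.802/√296 = 0.1628.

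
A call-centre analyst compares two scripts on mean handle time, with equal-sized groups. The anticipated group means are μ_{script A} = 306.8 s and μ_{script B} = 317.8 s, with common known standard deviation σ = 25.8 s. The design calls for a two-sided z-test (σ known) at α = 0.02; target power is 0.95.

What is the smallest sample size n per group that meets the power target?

n = 174 per group

Standardized effect: d = |μ_{script A} − μ_{script B}| / σ = |306.8 − 317.8| / 25.8 = 0.4264
For power 0.95 need Φ(δ − z_{0.01}) = 0.95, so δ = z_{0.01} + z_{0.05} = 2.326 + 1.645 = 3.971.
(The Φ(−δ − z_{α/2}) term is vanishingly small for δ > 0 and is dropped in the standard sample-size formula.)
δ = d·√(n/2) ⇒ n = 2(δ/d)² = 2 × (3.971 / 0.4264)² = 173.51.
Rounding up, n = 174 per group.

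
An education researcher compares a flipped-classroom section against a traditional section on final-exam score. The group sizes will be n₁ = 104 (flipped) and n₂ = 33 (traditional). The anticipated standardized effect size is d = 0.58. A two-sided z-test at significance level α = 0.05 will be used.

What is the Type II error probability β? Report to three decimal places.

β ≈ 0.173

Noncentrality parameter: δ = d / √(1/n₁ + 1/n₂) = 0.58 / √(1/104 + 1/33) = 2.9030
Two-sided α = 0.05 → critical value z_{0.025} = 1.960.
Power = Φ(δ − 1.960) + Φ(−δ − 1.960) = Φ(0.943) + Φ(-4.863) = 0.8272 + 0.0000 = 0.8272.
Type II error: β = 1 − power = 1 − 0.8272 = 0.1728.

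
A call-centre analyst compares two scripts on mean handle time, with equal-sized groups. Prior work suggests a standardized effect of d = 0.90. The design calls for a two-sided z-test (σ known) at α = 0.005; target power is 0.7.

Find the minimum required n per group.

Set Φ(δ − 2.807) = 0.7; then δ − 2.807 = Φ⁻¹(0.7) = 0.524, giving δ = 3.331.
(For δ > 0 the lower-tail rejection region contributes negligibly to power, so the one-term inversion is standard.)
δ = d·√(n/2) ⇒ n = 2(δ/d)² = 2 × (3.331 / 0.90)² = 27.40.
Round up to the next whole unit.

n = 28 per group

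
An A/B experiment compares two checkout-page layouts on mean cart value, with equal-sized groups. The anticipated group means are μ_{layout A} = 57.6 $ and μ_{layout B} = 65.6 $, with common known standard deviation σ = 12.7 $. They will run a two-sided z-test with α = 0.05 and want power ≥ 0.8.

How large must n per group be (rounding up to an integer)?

Standardized effect: d = |μ_{layout A} − μ_{layout B}| / σ = |57.6 − 65.6| / 12.7 = 0.6299
For power 0.8 need Φ(δ − z_{0.025}) = 0.8, so δ = z_{0.025} + z_{0.20} = 1.960 + 0.842 = 2.802.
(Ignoring the negligible lower-tail rejection probability gives the usual closed-form inversion.)
δ = d·√(n/2) ⇒ n = 2(δ/d)² = 2 × (2.802 / 0.6299)² = 39.56.
Round up to the next whole unit.

n = 40 per group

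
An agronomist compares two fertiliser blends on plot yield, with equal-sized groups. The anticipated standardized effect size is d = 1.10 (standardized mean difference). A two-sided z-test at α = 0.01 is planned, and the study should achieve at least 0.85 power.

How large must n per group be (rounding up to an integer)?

For power 0.85 need Φ(δ − z_{0.005}) = 0.85, so δ = z_{0.005} + z_{0.15} = 2.576 + 1.036 = 3.612.
(Ignoring the negligible lower-tail rejection probability gives the usual closed-form inversion.)
δ = d·√(n/2) ⇒ n = 2(δ/d)² = 2 × (3.612 / 1.10)² = 21.57.
Rounding up, n = 22 per group.

n = 22 per group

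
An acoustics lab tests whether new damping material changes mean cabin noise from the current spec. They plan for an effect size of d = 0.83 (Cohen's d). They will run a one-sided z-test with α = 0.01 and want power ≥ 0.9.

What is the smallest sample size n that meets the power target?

n = 19

For power 0.9 need Φ(δ − z_{0.01}) = 0.9, so δ = z_{0.01} + z_{0.10} = 2.326 + 1.282 = 3.608.
δ = d·√n ⇒ n = (δ/d)² = (3.608 / 0.83)² = 18.90.
Rounding up, n = 19.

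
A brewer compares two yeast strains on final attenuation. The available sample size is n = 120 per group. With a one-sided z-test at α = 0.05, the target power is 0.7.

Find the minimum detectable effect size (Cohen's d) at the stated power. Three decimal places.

d ≈ 0.280

Need Φ(δ − 1.645) = 0.7, so δ = 1.645 + 0.524 = 2.169.
δ = d·√(n/2) ⇒ d = δ/√(n/2) = 2.169/√(120/2) = 0.2800.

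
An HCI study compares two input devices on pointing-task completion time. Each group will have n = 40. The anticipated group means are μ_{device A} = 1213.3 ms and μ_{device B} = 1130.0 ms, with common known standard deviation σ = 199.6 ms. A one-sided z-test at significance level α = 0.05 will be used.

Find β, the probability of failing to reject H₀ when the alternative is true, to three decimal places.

β ≈ 0.412

Standardized effect: d = |μ_{device A} − μ_{device B}| / σ = |1213.3 − 1130.0| / 199.6 = 0.4173
Noncentrality parameter: δ = d·√(n/2) = 0.4173 × √(40/2) = 1.8664
Critical value for a one-sided test at α = 0.05: z_α = 1.645.
Power = Φ(δ − 1.645) = Φ(0.222) = 0.5877.
Type II error: β = 1 − power = 1 − 0.5877 = 0.4123.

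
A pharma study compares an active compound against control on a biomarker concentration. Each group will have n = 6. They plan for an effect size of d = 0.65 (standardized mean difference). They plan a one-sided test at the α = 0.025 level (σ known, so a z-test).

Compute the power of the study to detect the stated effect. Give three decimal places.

Noncentrality parameter: δ = d·√(n/2) = 0.65 × √(6/2) = 1.1258
One-sided α = 0.025 → critical value z_{0.025} = 1.960.
Power = Φ(δ − 1.960) = Φ(-0.834) = 0.2021.

Power ≈ 0.202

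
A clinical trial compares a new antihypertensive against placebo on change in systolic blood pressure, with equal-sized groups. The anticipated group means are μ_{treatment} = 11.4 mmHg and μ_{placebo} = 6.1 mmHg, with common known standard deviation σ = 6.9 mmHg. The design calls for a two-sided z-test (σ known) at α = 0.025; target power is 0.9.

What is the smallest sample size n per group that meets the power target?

Standardized effect: d = |μ_{treatment} − μ_{placebo}| / σ = |11.4 − 6.1| / 6.9 = 0.7681
For power 0.9 need Φ(δ − z_{0.0125}) = 0.9, so δ = z_{0.0125} + z_{0.10} = 2.241 + 1.282 = 3.523.
(For δ > 0 the lower-tail rejection region contributes negligibly to power, so the one-term inversion is standard.)
δ = d·√(n/2) ⇒ n = 2(δ/d)² = 2 × (3.523 / 0.7681)² = 42.07.
Rounding up, n = 43 per group.

n = 43 per group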